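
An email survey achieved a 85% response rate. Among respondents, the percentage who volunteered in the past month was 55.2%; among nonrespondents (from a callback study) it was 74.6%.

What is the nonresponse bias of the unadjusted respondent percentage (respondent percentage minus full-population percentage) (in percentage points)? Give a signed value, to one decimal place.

-2.9 percentage points

Nonresponse fraction = 1 − 0.85 = 0.15.
Bias = (nonresponse fraction) × (respondent percentage − nonrespondent percentage)
     = 0.15 × (55.2 − 74.6) = 0.15 × -19.4 = -2.91.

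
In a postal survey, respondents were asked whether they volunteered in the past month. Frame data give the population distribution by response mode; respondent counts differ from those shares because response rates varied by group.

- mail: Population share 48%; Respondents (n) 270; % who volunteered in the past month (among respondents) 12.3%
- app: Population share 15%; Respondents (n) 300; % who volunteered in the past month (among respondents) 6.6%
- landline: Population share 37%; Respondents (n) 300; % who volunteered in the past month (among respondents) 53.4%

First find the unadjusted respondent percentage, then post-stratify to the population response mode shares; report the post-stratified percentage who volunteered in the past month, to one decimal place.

26.7%

Naive respondent-only estimate (weights = respondent counts):
  (270/870)×12.3 + (300/870)×6.6 + (300/870)×53.4 = 24.5069%
Post-stratified estimate weights by population shares:
  0.48×12.3 + 0.15×6.6 + 0.37×53.4 = 26.652%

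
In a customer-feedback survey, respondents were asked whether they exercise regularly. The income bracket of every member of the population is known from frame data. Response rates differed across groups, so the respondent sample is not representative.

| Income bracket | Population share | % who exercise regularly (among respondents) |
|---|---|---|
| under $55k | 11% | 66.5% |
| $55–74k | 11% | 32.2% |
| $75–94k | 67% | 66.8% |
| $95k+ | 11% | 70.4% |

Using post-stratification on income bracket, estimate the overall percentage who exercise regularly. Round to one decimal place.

Reweight to the known income bracket distribution:
  under $55k: 0.11 × 66.5 = 7.315
  $55–74k: 0.11 × 32.2 = 3.542
  $75–94k: 0.67 × 66.8 = 44.756
  $95k+: 0.11 × 70.4 = 7.744
Post-stratified estimate = 63.357 → 63.4%.

63.4%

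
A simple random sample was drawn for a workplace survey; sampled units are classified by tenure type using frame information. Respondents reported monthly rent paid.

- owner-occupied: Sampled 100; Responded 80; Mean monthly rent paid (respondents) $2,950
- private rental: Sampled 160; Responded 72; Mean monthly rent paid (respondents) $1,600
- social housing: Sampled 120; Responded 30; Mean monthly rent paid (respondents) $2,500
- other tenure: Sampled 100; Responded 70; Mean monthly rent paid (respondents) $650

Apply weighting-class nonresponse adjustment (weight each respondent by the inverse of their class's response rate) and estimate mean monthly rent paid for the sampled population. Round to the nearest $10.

Response rates by class: owner-occupied 80/100 = 80%, private rental 72/160 = 45%, social housing 30/120 = 25%, other tenure 70/100 = 70%.
With weight = n_sampled/n_responded per class, the weighted class total is n_sampled:
  owner-occupied: 100 × 2950 = 295,000
  private rental: 160 × 1600 = 256,000
  social housing: 120 × 2500 = 300,000
  other tenure: 100 × 650 = 65,000
Adjusted estimate = 916,000 / 480 = 1908.33 → $1,910.

$1,910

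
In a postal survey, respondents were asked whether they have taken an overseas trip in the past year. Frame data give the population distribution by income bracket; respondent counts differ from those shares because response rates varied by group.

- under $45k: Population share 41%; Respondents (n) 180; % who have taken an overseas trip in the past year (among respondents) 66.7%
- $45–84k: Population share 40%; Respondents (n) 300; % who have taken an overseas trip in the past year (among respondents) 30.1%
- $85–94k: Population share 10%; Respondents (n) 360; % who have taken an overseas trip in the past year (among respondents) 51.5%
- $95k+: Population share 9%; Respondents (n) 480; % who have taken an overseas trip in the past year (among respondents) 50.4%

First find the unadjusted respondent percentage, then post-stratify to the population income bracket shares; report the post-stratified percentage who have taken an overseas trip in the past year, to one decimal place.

49.1%

Without adjustment, the pooled respondent share is:
  (180/1320)×66.7 + (300/1320)×30.1 + (360/1320)×51.5 + (480/1320)×50.4 = 48.3091%
Post-stratified estimate weights by population shares:
  0.41×66.7 + 0.4×30.1 + 0.1×51.5 + 0.09×50.4 = 49.073%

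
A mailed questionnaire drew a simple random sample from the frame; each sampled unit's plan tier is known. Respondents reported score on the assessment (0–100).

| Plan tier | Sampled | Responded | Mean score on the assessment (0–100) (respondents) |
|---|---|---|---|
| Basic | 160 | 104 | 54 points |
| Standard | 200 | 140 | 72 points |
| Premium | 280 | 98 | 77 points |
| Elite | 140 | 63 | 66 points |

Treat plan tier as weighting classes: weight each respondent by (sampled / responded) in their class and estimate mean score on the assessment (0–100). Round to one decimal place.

69.0

Class response rates: Basic 104/160 = 65%, Standard 140/200 = 70%, Premium 98/280 = 35%, Elite 63/140 = 45%.
Inverse-response-rate weighting restores each class to its sampled count, so class totals weight by n_sampled:
  Basic: 160 × 54 = 8640
  Standard: 200 × 72 = 14,400
  Premium: 280 × 77 = 21,560
  Elite: 140 × 66 = 9240
Adjusted estimate = 53,840 / 780 = 69.0256 → 69.0.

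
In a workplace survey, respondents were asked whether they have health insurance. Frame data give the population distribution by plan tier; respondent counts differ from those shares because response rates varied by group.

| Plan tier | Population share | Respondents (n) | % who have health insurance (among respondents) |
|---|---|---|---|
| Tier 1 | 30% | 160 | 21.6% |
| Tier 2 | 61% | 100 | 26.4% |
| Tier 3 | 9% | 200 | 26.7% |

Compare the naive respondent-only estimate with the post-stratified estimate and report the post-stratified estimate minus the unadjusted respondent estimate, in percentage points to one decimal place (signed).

+0.1 percentage points

Naive respondent-only estimate (weights = respondent counts):
  (160/460)×21.6 + (100/460)×26.4 + (200/460)×26.7 = 24.8609%
Post-stratified estimate weights by population shares:
  0.3×21.6 + 0.61×26.4 + 0.09×26.7 = 24.987%
Difference = 24.987 − 24.8609 = 0.1261 pp.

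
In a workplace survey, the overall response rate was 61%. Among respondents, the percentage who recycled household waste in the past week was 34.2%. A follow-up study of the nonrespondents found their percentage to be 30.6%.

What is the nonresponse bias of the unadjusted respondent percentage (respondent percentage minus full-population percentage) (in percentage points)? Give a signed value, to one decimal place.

Nonresponse fraction = 1 − 0.61 = 0.39.
Bias = (nonresponse fraction) × (respondent percentage − nonrespondent percentage)
     = 0.39 × (34.2 − 30.6) = 0.39 × 3.6 = 1.404.

+1.4 percentage points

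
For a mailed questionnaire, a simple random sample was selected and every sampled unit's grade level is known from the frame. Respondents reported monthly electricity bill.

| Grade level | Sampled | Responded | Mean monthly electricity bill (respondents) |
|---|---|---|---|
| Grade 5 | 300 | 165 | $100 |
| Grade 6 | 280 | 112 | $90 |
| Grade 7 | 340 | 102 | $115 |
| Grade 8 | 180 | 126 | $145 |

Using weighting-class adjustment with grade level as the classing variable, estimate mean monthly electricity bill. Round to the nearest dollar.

Response rates by class: Grade 5 165/300 = 55%, Grade 6 112/280 = 40%, Grade 7 102/340 = 30%, Grade 8 126/180 = 70%.
With weight = n_sampled/n_responded per class, the weighted class total is n_sampled:
  Grade 5: 300 × 100 = 30,000
  Grade 6: 280 × 90 = 25,200
  Grade 7: 340 × 115 = 39,100
  Grade 8: 180 × 145 = 26,100
Adjusted estimate = 120,400 / 1,100 = 109.455 → $109.

$109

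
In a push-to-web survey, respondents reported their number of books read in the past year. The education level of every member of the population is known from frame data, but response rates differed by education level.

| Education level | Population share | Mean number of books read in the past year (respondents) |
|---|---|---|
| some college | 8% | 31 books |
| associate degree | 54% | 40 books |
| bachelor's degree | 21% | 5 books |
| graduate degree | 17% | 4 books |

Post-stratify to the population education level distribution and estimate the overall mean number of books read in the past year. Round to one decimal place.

Reweight to the known education level distribution:
  some college: 0.08 × 31 = 2.48
  associate degree: 0.54 × 40 = 21.6
  bachelor's degree: 0.21 × 5 = 1.05
  graduate degree: 0.17 × 4 = 0.68
Post-stratified estimate = 25.81 → 25.8.

25.8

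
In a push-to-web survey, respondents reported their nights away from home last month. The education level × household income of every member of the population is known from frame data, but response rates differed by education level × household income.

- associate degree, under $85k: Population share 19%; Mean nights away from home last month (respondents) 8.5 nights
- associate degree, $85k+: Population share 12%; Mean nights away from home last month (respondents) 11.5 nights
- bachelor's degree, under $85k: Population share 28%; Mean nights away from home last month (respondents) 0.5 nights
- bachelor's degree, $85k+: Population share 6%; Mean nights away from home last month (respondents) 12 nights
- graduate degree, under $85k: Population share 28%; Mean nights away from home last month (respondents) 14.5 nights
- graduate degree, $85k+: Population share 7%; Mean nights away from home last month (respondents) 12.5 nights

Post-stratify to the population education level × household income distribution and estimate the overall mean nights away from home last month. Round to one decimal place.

Each cell contributes population-share × respondent value:
  associate degree, under $85k: 0.19 × 8.5 = 1.615
  associate degree, $85k+: 0.12 × 11.5 = 1.38
  bachelor's degree, under $85k: 0.28 × 0.5 = 0.14
  bachelor's degree, $85k+: 0.06 × 12 = 0.72
  graduate degree, under $85k: 0.28 × 14.5 = 4.06
  graduate degree, $85k+: 0.07 × 12.5 = 0.875
Post-stratified estimate = 8.79 → 8.8.

8.8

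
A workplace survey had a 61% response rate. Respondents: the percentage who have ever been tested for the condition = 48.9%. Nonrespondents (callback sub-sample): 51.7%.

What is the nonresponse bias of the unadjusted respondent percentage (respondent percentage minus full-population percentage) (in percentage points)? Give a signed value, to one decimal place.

Nonresponse fraction = 1 − 0.61 = 0.39.
Bias = (nonresponse fraction) × (respondent percentage − nonrespondent percentage)
     = 0.39 × (48.9 − 51.7) = 0.39 × -2.8 = -1.092.

-1.1 percentage points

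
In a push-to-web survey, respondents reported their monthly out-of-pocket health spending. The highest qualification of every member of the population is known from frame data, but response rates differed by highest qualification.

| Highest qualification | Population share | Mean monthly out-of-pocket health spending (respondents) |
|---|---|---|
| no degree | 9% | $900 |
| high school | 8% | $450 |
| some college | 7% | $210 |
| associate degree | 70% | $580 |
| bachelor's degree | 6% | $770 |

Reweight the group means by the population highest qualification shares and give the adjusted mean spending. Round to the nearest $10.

Post-stratification weights by population share, not respondent share:
  no degree: 0.09 × 900 = 81
  high school: 0.08 × 450 = 36
  some college: 0.07 × 210 = 14.7
  associate degree: 0.7 × 580 = 406
  bachelor's degree: 0.06 × 770 = 46.2
Post-stratified estimate = 583.9 → $580.

$580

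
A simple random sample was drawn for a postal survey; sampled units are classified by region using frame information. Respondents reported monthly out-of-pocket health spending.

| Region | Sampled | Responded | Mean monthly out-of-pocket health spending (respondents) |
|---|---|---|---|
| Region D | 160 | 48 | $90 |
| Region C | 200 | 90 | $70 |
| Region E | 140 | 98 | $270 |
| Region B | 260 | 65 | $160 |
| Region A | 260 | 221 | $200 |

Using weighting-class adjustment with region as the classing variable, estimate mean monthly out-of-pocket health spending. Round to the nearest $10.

$160

Class response rates: Region D 48/160 = 30%, Region C 90/200 = 45%, Region E 98/140 = 70%, Region B 65/260 = 25%, Region A 221/260 = 85%.
Each respondent's weight = sampled/responded in their class; summing within a class gives n_sampled, so:
  Region D: 160 × 90 = 14,400
  Region C: 200 × 70 = 14,000
  Region E: 140 × 270 = 37,800
  Region B: 260 × 160 = 41,600
  Region A: 260 × 200 = 52,000
Adjusted estimate = 159,800 / 1,020 = 156.667 → $160.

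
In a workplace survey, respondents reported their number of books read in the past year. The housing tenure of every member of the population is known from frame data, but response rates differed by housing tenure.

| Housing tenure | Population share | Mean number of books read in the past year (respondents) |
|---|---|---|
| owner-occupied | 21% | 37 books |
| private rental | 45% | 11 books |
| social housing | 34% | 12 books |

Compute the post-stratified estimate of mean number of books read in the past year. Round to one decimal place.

16.8

Reweight to the known housing tenure distribution:
  owner-occupied: 0.21 × 37 = 7.77
  private rental: 0.45 × 11 = 4.95
  social housing: 0.34 × 12 = 4.08
Post-stratified estimate = 16.8 → 16.8.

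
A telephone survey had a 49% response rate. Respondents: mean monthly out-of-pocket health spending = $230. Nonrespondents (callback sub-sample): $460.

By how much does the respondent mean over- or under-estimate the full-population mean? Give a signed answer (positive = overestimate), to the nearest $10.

Nonresponse fraction = 1 − 0.49 = 0.51.
Bias = (nonresponse fraction) × (respondent mean − nonrespondent mean)
     = 0.51 × (230 − 460) = 0.51 × -230 = -117.3.

-$120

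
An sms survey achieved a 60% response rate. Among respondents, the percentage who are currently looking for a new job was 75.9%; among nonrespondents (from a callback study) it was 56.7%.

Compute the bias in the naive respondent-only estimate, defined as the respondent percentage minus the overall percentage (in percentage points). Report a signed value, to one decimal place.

Nonresponse fraction = 1 − 0.6 = 0.4.
Bias = (nonresponse fraction) × (respondent percentage − nonrespondent percentage)
     = 0.4 × (75.9 − 56.7) = 0.4 × 19.2 = 7.68.

+7.7 percentage points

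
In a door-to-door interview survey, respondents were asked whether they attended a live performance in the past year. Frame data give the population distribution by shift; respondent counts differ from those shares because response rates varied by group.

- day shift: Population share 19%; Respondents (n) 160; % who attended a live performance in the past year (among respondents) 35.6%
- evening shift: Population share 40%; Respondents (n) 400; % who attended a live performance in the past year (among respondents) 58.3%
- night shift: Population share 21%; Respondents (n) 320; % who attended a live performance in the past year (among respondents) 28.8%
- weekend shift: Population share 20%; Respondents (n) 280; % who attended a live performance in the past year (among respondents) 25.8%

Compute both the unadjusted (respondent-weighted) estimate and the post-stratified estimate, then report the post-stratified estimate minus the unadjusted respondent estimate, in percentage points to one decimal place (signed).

Unadjusted (pooled respondent) estimate weights by respondent counts:
  (160/1160)×35.6 + (400/1160)×58.3 + (320/1160)×28.8 + (280/1160)×25.8 = 39.1862%
Post-stratified estimate weights by population shares:
  0.19×35.6 + 0.4×58.3 + 0.21×28.8 + 0.2×25.8 = 41.292%
Difference = 41.292 − 39.1862 = 2.1058 pp.

+2.1 percentage points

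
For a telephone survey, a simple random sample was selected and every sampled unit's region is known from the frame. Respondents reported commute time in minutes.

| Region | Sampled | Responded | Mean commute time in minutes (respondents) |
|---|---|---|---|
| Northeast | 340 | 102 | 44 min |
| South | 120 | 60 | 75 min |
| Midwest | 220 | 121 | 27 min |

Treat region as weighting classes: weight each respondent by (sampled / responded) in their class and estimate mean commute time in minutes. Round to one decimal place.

Response rates by class: Northeast 102/340 = 30%, South 60/120 = 50%, Midwest 121/220 = 55%.
Each respondent's weight = sampled/responded in their class; summing within a class gives n_sampled, so:
  Northeast: 340 × 44 = 14,960
  South: 120 × 75 = 9000
  Midwest: 220 × 27 = 5940
Adjusted estimate = 29,900 / 680 = 43.9706 → 44.0.

44.0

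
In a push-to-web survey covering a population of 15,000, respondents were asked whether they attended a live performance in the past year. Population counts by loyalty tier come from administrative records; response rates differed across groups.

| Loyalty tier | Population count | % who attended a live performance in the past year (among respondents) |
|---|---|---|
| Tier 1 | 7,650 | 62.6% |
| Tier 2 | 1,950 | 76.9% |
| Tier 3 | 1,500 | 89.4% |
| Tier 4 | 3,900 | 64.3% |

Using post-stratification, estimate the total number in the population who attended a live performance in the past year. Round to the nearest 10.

Estimated count per cell = population count × respondent percentage:
  Tier 1: 7,650 × 62.6% = 4788.9
  Tier 2: 1,950 × 76.9% = 1499.55
  Tier 3: 1,500 × 89.4% = 1341
  Tier 4: 3,900 × 64.3% = 2507.7
Estimated total = 10137.1 → 10,140.

10,140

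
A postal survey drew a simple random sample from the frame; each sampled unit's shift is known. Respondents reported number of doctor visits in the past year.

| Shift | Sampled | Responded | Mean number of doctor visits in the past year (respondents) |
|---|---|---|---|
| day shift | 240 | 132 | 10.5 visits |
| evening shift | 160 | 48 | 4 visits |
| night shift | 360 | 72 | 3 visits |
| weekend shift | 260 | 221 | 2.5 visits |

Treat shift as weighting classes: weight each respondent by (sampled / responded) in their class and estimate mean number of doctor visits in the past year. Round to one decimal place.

4.8

Class response rates: day shift 132/240 = 55%, evening shift 48/160 = 30%, night shift 72/360 = 20%, weekend shift 221/260 = 85%.
With weight = n_sampled/n_responded per class, the weighted class total is n_sampled:
  day shift: 240 × 10.5 = 2520
  evening shift: 160 × 4 = 640
  night shift: 360 × 3 = 1080
  weekend shift: 260 × 2.5 = 650
Adjusted estimate = 4890 / 1,020 = 4.79412 → 4.8.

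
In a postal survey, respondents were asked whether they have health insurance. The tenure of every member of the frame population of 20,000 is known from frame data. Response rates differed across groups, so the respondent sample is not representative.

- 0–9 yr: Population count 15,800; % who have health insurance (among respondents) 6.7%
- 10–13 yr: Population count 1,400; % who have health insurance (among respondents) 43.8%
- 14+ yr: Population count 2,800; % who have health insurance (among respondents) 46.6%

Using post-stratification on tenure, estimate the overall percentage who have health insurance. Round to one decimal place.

Weight each group's respondent value by its population share:
  0–9 yr: (15,800/20,000) × 6.7 = 5.293
  10–13 yr: (1,400/20,000) × 43.8 = 3.066
  14+ yr: (2,800/20,000) × 46.6 = 6.524
Post-stratified estimate = 14.883 → 14.9%.

14.9%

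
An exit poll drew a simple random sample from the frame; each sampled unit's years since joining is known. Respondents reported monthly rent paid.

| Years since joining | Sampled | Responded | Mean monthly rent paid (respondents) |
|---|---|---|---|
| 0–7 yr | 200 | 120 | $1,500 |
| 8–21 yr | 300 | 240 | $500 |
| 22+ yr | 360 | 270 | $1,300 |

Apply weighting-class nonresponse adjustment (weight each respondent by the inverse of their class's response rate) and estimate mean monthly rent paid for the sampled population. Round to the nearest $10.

$1,070

Response rates by class: 0–7 yr 120/200 = 60%, 8–21 yr 240/300 = 80%, 22+ yr 270/360 = 75%.
With weight = n_sampled/n_responded per class, the weighted class total is n_sampled:
  0–7 yr: 200 × 1500 = 300,000
  8–21 yr: 300 × 500 = 150,000
  22+ yr: 360 × 1300 = 468,000
Adjusted estimate = 918,000 / 860 = 1067.44 → $1,070.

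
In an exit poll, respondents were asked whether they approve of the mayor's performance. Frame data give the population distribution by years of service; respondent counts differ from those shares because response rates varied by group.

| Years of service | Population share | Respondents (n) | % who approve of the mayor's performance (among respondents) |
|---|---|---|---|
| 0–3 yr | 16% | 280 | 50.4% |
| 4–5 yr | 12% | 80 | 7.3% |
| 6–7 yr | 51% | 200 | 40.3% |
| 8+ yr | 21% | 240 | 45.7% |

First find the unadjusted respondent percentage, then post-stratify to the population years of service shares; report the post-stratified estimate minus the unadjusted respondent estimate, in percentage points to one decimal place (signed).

-3.1 percentage points

Unadjusted (pooled respondent) estimate weights by respondent counts:
  (280/800)×50.4 + (80/800)×7.3 + (200/800)×40.3 + (240/800)×45.7 = 42.155%
Post-stratified estimate weights by population shares:
  0.16×50.4 + 0.12×7.3 + 0.51×40.3 + 0.21×45.7 = 39.09%
Difference = 39.09 − 42.155 = -3.065 pp.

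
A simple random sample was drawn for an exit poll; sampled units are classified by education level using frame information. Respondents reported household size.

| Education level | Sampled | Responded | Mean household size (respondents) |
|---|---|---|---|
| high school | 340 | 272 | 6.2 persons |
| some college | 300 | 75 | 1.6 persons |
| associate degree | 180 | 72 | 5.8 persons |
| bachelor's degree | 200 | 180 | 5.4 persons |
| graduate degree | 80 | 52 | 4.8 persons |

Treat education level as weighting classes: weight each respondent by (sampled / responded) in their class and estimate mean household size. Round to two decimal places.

4.63

Response rates by class: high school 272/340 = 80%, some college 75/300 = 25%, associate degree 72/180 = 40%, bachelor's degree 180/200 = 90%, graduate degree 52/80 = 65%.
Each respondent's weight = sampled/responded in their class; summing within a class gives n_sampled, so:
  high school: 340 × 6.2 = 2108
  some college: 300 × 1.6 = 480
  associate degree: 180 × 5.8 = 1044
  bachelor's degree: 200 × 5.4 = 1080
  graduate degree: 80 × 4.8 = 384
Adjusted estimate = 5096 / 1,100 = 4.63273 → 4.63.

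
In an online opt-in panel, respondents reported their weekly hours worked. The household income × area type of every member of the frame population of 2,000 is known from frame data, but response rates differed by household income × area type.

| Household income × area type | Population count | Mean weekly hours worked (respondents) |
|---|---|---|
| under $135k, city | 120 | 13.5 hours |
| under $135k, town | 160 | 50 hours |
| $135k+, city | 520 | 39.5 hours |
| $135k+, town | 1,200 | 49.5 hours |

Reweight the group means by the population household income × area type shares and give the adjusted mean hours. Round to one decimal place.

44.8

Post-stratification weights by population share, not respondent share:
  under $135k, city: (120/2,000) × 13.5 = 0.81
  under $135k, town: (160/2,000) × 50 = 4
  $135k+, city: (520/2,000) × 39.5 = 10.27
  $135k+, town: (1,200/2,000) × 49.5 = 29.7
Post-stratified estimate = 44.78 → 44.8.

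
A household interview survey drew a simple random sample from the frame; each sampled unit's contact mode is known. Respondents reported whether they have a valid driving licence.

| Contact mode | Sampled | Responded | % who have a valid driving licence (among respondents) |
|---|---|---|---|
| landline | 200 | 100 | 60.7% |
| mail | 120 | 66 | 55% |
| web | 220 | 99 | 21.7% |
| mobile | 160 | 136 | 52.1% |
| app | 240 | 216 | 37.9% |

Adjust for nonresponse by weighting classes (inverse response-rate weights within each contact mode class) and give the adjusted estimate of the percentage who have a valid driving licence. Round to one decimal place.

Response rates by class: landline 100/200 = 50%, mail 66/120 = 55%, web 99/220 = 45%, mobile 136/160 = 85%, app 216/240 = 90%.
With weight = n_sampled/n_responded per class, the weighted class total is n_sampled:
  landline: 200 × 60.7 = 12,140
  mail: 120 × 55 = 6600
  web: 220 × 21.7 = 4774
  mobile: 160 × 52.1 = 8336
  app: 240 × 37.9 = 9096
Adjusted estimate = 40,946 / 940 = 43.5596 → 43.6%.

43.6%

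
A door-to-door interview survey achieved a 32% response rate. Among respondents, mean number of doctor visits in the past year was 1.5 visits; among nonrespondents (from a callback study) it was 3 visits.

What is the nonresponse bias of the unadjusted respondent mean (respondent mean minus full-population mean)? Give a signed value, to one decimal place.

Nonresponse fraction = 1 − 0.32 = 0.68.
Bias = (nonresponse fraction) × (respondent mean − nonrespondent mean)
     = 0.68 × (1.5 − 3) = 0.68 × -1.5 = -1.02.

-1.0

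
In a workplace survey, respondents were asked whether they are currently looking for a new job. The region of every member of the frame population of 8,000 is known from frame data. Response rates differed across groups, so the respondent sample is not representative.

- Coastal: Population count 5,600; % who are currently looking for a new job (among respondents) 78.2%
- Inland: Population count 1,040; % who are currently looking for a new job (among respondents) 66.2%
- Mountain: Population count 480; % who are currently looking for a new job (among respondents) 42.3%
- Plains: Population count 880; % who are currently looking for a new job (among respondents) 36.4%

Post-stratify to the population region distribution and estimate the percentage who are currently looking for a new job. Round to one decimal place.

Each cell contributes population-share × respondent value:
  Coastal: (5,600/8,000) × 78.2 = 54.74
  Inland: (1,040/8,000) × 66.2 = 8.606
  Mountain: (480/8,000) × 42.3 = 2.538
  Plains: (880/8,000) × 36.4 = 4.004
Post-stratified estimate = 69.888 → 69.9%.

69.9%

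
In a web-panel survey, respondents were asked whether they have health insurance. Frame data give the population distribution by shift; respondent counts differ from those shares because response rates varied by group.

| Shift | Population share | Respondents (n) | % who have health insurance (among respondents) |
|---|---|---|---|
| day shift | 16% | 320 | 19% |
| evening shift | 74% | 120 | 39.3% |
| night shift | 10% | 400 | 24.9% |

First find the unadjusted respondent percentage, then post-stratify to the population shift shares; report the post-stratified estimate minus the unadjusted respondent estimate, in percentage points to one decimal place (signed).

+9.9 percentage points

Unadjusted (pooled respondent) estimate weights by respondent counts:
  (320/840)×19 + (120/840)×39.3 + (400/840)×24.9 = 24.7095%
Post-stratified estimate weights by population shares:
  0.16×19 + 0.74×39.3 + 0.1×24.9 = 34.612%
Difference = 34.612 − 24.7095 = 9.9025 pp.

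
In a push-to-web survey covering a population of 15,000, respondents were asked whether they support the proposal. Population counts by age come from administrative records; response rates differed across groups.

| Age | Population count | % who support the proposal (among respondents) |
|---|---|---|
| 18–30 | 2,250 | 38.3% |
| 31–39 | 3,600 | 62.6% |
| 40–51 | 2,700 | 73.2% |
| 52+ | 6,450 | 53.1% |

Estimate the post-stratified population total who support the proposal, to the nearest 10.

Each cell contributes its population count × the respondent rate:
  18–30: 2,250 × 38.3% = 861.75
  31–39: 3,600 × 62.6% = 2253.6
  40–51: 2,700 × 73.2% = 1976.4
  52+: 6,450 × 53.1% = 3424.95
Estimated total = 8516.7 → 8,520.

8,520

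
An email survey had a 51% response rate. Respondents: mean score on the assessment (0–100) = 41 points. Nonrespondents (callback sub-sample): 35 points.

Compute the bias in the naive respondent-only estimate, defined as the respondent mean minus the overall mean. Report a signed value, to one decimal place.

Nonresponse fraction = 1 − 0.51 = 0.49.
Bias = (nonresponse fraction) × (respondent mean − nonrespondent mean)
     = 0.49 × (41 − 35) = 0.49 × 6 = 2.94.

+2.9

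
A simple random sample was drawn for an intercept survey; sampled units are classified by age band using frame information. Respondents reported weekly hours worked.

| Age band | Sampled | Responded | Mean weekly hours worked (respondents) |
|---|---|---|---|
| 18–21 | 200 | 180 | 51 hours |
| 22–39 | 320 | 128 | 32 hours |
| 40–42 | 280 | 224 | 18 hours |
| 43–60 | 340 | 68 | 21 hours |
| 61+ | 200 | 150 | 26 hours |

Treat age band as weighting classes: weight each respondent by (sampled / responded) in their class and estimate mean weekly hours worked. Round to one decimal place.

Class response rates: 18–21 180/200 = 90%, 22–39 128/320 = 40%, 40–42 224/280 = 80%, 43–60 68/340 = 20%, 61+ 150/200 = 75%.
Weighting each respondent by the inverse class response rate inflates each class back to its sampled size, so the class weight is n_sampled:
  18–21: 200 × 51 = 10,200
  22–39: 320 × 32 = 10,240
  40–42: 280 × 18 = 5040
  43–60: 340 × 21 = 7140
  61+: 200 × 26 = 5200
Adjusted estimate = 37,820 / 1,340 = 28.2239 → 28.2.

28.2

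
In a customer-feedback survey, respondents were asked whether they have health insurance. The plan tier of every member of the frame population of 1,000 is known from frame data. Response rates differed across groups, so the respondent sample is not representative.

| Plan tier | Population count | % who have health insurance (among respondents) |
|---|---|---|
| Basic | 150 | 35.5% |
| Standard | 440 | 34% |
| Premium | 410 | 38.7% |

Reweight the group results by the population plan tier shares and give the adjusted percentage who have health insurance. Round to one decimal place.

36.2%

Post-stratification weights by population share, not respondent share:
  Basic: (150/1,000) × 35.5 = 5.325
  Standard: (440/1,000) × 34 = 14.96
  Premium: (410/1,000) × 38.7 = 15.867
Post-stratified estimate = 36.152 → 36.2%.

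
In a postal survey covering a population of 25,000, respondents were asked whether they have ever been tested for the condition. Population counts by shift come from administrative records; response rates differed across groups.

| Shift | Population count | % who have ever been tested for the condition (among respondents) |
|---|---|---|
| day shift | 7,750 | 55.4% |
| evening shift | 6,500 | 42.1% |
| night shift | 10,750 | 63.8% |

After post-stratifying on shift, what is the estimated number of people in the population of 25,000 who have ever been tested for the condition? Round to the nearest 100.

13,900

Apply each group's respondent rate to its population count:
  day shift: 7,750 × 55.4% = 4293.5
  evening shift: 6,500 × 42.1% = 2736.5
  night shift: 10,750 × 63.8% = 6858.5
Estimated total = 13888.5 → 13,900.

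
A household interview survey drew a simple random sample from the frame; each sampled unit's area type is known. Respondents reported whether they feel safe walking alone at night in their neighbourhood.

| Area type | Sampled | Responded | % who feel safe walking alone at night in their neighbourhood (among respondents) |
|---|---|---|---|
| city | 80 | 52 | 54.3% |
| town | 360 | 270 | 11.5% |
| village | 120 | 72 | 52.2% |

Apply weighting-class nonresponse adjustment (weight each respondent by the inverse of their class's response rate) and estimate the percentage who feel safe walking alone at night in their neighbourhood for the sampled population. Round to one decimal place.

Class response rates: city 52/80 = 65%, town 270/360 = 75%, village 72/120 = 60%.
Weighting each respondent by the inverse class response rate inflates each class back to its sampled size, so the class weight is n_sampled:
  city: 80 × 54.3 = 4344
  town: 360 × 11.5 = 4140
  village: 120 × 52.2 = 6264
Adjusted estimate = 14,748 / 560 = 26.3357 → 26.3%.

26.3%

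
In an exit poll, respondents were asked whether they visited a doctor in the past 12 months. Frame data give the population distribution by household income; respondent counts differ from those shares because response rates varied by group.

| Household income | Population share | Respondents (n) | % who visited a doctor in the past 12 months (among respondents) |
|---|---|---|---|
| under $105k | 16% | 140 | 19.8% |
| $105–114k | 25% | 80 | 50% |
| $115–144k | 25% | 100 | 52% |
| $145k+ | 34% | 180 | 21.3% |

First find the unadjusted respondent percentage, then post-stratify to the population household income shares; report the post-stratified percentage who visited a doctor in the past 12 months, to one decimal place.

Without adjustment, the pooled respondent share is:
  (140/500)×19.8 + (80/500)×50 + (100/500)×52 + (180/500)×21.3 = 31.612%
Post-stratifying to population shares instead:
  0.16×19.8 + 0.25×50 + 0.25×52 + 0.34×21.3 = 35.91%

35.9%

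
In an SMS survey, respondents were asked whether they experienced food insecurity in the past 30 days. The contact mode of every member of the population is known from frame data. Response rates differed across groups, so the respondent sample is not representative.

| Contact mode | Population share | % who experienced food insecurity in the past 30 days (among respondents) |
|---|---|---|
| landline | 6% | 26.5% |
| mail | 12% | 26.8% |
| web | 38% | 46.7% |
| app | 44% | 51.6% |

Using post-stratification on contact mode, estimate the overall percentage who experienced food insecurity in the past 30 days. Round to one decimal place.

45.3%

Reweight to the known contact mode distribution:
  landline: 0.06 × 26.5 = 1.59
  mail: 0.12 × 26.8 = 3.216
  web: 0.38 × 46.7 = 17.746
  app: 0.44 × 51.6 = 22.704
Post-stratified estimate = 45.256 → 45.3%.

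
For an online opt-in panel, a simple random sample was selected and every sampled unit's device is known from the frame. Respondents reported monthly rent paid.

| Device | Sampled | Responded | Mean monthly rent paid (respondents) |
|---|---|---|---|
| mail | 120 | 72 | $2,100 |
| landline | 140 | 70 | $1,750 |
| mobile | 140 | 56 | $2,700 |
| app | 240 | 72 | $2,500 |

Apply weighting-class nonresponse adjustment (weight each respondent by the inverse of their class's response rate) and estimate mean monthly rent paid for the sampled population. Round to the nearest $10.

$2,300

Response rates by class: mail 72/120 = 60%, landline 70/140 = 50%, mobile 56/140 = 40%, app 72/240 = 30%.
Weighting each respondent by the inverse class response rate inflates each class back to its sampled size, so the class weight is n_sampled:
  mail: 120 × 2100 = 252,000
  landline: 140 × 1750 = 245,000
  mobile: 140 × 2700 = 378,000
  app: 240 × 2500 = 600,000
Adjusted estimate = 1,475,000 / 640 = 2304.69 → $2,300.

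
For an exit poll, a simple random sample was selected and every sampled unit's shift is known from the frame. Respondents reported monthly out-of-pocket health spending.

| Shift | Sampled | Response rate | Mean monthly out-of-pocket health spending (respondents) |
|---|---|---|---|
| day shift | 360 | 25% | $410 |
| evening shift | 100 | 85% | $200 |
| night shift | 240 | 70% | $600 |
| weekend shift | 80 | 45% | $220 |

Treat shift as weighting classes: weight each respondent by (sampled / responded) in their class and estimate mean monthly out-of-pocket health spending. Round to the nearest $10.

$420

Each respondent's weight = sampled/responded in their class; summing within a class gives n_sampled, so:
  day shift: 360 × 410 = 147,600
  evening shift: 100 × 200 = 20,000
  night shift: 240 × 600 = 144,000
  weekend shift: 80 × 220 = 17,600
Adjusted estimate = 329,200 / 780 = 422.051 → $420.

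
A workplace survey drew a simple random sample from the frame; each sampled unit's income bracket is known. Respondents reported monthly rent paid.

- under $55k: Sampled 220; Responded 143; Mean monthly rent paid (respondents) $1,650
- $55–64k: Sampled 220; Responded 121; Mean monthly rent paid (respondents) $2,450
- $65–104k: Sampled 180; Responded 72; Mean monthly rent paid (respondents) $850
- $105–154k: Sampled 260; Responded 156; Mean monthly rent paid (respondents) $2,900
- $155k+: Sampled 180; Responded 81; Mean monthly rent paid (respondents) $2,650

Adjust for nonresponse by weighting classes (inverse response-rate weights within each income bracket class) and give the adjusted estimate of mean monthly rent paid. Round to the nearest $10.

$2,160

Response rates by class: under $55k 143/220 = 65%, $55–64k 121/220 = 55%, $65–104k 72/180 = 40%, $105–154k 156/260 = 60%, $155k+ 81/180 = 45%.
Inverse-response-rate weighting restores each class to its sampled count, so class totals weight by n_sampled:
  under $55k: 220 × 1650 = 363,000
  $55–64k: 220 × 2450 = 539,000
  $65–104k: 180 × 850 = 153,000
  $105–154k: 260 × 2900 = 754,000
  $155k+: 180 × 2650 = 477,000
Adjusted estimate = 2,286,000 / 1,060 = 2156.6 → $2,160.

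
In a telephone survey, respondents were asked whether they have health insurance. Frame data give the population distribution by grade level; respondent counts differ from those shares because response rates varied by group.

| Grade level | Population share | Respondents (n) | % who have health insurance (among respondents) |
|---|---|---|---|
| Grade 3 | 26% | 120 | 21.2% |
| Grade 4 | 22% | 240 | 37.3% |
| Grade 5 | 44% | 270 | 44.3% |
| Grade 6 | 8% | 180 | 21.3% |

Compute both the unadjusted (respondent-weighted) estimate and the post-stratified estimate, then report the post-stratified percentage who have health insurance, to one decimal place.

34.9%

Without adjustment, the pooled respondent share is:
  (120/810)×21.2 + (240/810)×37.3 + (270/810)×44.3 + (180/810)×21.3 = 33.6926%
Post-stratified estimate weights by population shares:
  0.26×21.2 + 0.22×37.3 + 0.44×44.3 + 0.08×21.3 = 34.914%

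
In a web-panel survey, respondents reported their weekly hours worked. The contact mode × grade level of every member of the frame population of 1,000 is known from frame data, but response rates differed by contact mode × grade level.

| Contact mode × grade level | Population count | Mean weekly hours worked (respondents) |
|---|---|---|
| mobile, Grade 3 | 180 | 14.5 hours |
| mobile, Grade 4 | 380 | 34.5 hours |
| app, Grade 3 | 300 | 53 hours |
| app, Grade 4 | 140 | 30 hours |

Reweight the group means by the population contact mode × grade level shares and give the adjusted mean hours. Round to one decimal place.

35.8

Weight each group's respondent value by its population share:
  mobile, Grade 3: (180/1,000) × 14.5 = 2.61
  mobile, Grade 4: (380/1,000) × 34.5 = 13.11
  app, Grade 3: (300/1,000) × 53 = 15.9
  app, Grade 4: (140/1,000) × 30 = 4.2
Post-stratified estimate = 35.82 → 35.8.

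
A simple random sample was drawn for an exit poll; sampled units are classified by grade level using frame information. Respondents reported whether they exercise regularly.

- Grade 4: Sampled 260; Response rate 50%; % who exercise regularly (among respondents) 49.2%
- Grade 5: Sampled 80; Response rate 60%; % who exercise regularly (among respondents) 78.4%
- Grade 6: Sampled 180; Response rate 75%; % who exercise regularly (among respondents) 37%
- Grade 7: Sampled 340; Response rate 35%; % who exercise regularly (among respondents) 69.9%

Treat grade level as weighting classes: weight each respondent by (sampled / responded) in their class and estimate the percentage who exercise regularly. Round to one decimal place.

57.5%

Weighting each respondent by the inverse class response rate inflates each class back to its sampled size, so the class weight is n_sampled:
  Grade 4: 260 × 49.2 = 12,792
  Grade 5: 80 × 78.4 = 6272
  Grade 6: 180 × 37 = 6660
  Grade 7: 340 × 69.9 = 23766
Adjusted estimate = 49,490 / 860 = 57.5465 → 57.5%.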